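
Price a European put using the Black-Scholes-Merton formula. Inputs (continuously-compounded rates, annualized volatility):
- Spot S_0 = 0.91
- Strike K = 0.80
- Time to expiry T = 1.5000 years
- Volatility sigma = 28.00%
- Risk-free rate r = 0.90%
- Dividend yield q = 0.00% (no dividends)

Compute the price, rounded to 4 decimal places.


Answer: Price = 0.0650

Derivation:
d1 = (ln(S/K) + (r - q + 0.5*sigma^2) * T) / (sigma * sqrt(T)) = 0.58651536
d2 = d1 - sigma * sqrt(T) = 0.24358680
exp(-rT) = 0.98659072; exp(-qT) = 1.00000000
P = K * exp(-rT) * N(-d2) - S_0 * exp(-qT) * N(-d1)
N(-d1) = 0.27876462; N(-d2) = 0.40377543
P = 0.8000 * 0.98659072 * 0.40377543 - 0.9100 * 1.00000000 * 0.27876462 = 0.0650


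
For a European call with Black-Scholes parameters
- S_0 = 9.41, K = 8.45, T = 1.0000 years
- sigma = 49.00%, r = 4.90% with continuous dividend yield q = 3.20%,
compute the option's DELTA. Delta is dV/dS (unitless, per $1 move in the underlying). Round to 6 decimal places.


Answer: Delta = 0.669447

Derivation:
d1 = 0.4992990045; d2 = 0.0092990045
phi(d1) = 0.3521886600; exp(-qT) = 0.9685065821; exp(-rT) = 0.9521811297
N(d1) = 0.6912156218
Delta = exp(-qT) * N(d1) = 0.9685065821 * 0.6912156218 = 0.669447


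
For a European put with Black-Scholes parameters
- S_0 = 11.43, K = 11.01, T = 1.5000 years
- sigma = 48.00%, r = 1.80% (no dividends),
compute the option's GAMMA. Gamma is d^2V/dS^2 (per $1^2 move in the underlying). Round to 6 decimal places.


Answer: Gamma = 0.054729

Derivation:
d1 = 0.4035492286; d2 = -0.1843283097
phi(d1) = 0.3677453650; exp(-qT) = 1.0000000000; exp(-rT) = 0.9733612415
Gamma = exp(-qT) * phi(d1) / (S * sigma * sqrt(T)) = 1.0000000000 * 0.3677453650 / (11.4300 * 0.4800 * 1.2247448714) = 0.054729


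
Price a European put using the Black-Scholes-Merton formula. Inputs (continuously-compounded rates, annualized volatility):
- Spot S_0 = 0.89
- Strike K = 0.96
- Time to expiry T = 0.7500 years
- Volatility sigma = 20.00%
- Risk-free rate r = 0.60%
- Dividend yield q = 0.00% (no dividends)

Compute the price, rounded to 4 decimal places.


Answer: Price = 0.1018

Derivation:
d1 = (ln(S/K) + (r - q + 0.5*sigma^2) * T) / (sigma * sqrt(T)) = -0.32453910
d2 = d1 - sigma * sqrt(T) = -0.49774418
exp(-rT) = 0.99551011; exp(-qT) = 1.00000000
P = K * exp(-rT) * N(-d2) - S_0 * exp(-qT) * N(-d1)
N(-d1) = 0.62723504; N(-d2) = 0.69066782
P = 0.9600 * 0.99551011 * 0.69066782 - 0.8900 * 1.00000000 * 0.62723504 = 0.1018


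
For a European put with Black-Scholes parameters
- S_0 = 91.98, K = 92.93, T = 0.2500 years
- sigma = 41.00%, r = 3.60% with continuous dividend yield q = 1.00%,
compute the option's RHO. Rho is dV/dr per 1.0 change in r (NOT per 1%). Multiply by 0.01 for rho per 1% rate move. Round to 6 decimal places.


d1 = 0.0840836124; d2 = -0.1209163876
phi(d1) = 0.3975344984; exp(-qT) = 0.9975031224; exp(-rT) = 0.9910403788
N(-d2) = 0.5481213690
Rho = -K*T*exp(-rT)*N(-d2) = -92.9300 * 0.2500 * 0.9910403788 * 0.5481213690 = -12.620136

Answer: Rho = -12.620136


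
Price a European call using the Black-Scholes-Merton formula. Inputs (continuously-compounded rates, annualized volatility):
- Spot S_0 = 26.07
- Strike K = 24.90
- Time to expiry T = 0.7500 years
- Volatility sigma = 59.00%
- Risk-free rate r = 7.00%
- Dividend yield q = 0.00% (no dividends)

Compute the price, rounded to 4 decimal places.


Answer: Price = 6.3229

Derivation:
d1 = (ln(S/K) + (r - q + 0.5*sigma^2) * T) / (sigma * sqrt(T)) = 0.44809216
d2 = d1 - sigma * sqrt(T) = -0.06286283
exp(-rT) = 0.94885432; exp(-qT) = 1.00000000
C = S_0 * exp(-qT) * N(d1) - K * exp(-rT) * N(d2)
N(d1) = 0.67295666; N(d2) = 0.47493787
C = 26.0700 * 1.00000000 * 0.67295666 - 24.9000 * 0.94885432 * 0.47493787 = 6.3229


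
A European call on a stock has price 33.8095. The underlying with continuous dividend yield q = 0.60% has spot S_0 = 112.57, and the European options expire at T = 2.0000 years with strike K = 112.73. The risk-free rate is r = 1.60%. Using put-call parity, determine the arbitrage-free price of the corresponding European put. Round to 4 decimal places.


Put-call parity: C - P = S_0 * exp(-qT) - K * exp(-rT).
S_0 * exp(-qT) = 112.5700 * 0.98807171 = 111.22723272
K * exp(-rT) = 112.7300 * 0.96850658 = 109.17974700
P = C - S*exp(-qT) + K*exp(-rT)
P = 33.8095 - 111.22723272 + 109.17974700 = 31.7620

Answer: Put price = 31.7620


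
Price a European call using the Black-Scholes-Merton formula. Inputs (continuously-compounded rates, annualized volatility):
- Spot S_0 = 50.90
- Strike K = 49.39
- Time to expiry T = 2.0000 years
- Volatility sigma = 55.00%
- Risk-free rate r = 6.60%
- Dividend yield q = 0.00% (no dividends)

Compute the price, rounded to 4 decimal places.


d1 = (ln(S/K) + (r - q + 0.5*sigma^2) * T) / (sigma * sqrt(T)) = 0.59733160
d2 = d1 - sigma * sqrt(T) = -0.18048586
exp(-rT) = 0.87634100; exp(-qT) = 1.00000000
C = S_0 * exp(-qT) * N(d1) - K * exp(-rT) * N(d2)
N(d1) = 0.72485700; N(d2) = 0.42838558
C = 50.9000 * 1.00000000 * 0.72485700 - 49.3900 * 0.87634100 * 0.42838558 = 18.3536

Answer: Price = 18.3536


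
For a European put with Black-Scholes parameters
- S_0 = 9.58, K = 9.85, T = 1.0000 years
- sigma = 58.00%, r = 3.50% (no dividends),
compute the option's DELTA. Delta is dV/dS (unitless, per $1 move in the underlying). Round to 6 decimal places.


d1 = 0.3024243738; d2 = -0.2775756262
phi(d1) = 0.3811094083; exp(-qT) = 1.0000000000; exp(-rT) = 0.9656054163
N(-d1) = 0.3811642883
Delta = -exp(-qT) * N(-d1) = -1.0000000000 * 0.3811642883 = -0.381164

Answer: Delta = -0.381164


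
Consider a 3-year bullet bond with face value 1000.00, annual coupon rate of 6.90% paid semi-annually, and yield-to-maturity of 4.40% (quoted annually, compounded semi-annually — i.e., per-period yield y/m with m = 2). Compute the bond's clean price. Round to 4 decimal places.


Coupon per period c = face * coupon_rate / m = 34.500000
Periods per year m = 2; per-period yield y/m = 0.022000
Number of cashflows N = 6
Cashflows (t years, CF_t, discount factor 1/(1+y/m)^(m*t), PV):
  t = 0.5000: CF_t = 34.500000, DF = 0.978474, PV = 33.757339
  t = 1.0000: CF_t = 34.500000, DF = 0.957411, PV = 33.030664
  t = 1.5000: CF_t = 34.500000, DF = 0.936801, PV = 32.319632
  t = 2.0000: CF_t = 34.500000, DF = 0.916635, PV = 31.623906
  t = 2.5000: CF_t = 34.500000, DF = 0.896903, PV = 30.943157
  t = 3.0000: CF_t = 1034.500000, DF = 0.877596, PV = 907.873041
Price P = sum_t PV_t = 1069.547739

Answer: Price = 1069.5477


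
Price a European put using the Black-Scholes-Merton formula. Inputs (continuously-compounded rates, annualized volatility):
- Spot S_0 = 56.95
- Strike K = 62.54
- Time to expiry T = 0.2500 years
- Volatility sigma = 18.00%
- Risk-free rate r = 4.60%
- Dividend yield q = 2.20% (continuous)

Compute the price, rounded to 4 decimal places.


Answer: Price = 5.6534

Derivation:
d1 = (ln(S/K) + (r - q + 0.5*sigma^2) * T) / (sigma * sqrt(T)) = -0.92869625
d2 = d1 - sigma * sqrt(T) = -1.01869625
exp(-rT) = 0.98856587; exp(-qT) = 0.99451510
P = K * exp(-rT) * N(-d2) - S_0 * exp(-qT) * N(-d1)
N(-d1) = 0.82347674; N(-d2) = 0.84582640
P = 62.5400 * 0.98856587 * 0.84582640 - 56.9500 * 0.99451510 * 0.82347674 = 5.6534


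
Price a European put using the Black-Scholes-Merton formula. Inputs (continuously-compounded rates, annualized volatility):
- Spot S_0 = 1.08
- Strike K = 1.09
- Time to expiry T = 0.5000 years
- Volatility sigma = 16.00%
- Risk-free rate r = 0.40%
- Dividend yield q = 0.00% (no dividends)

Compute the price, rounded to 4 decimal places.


d1 = (ln(S/K) + (r - q + 0.5*sigma^2) * T) / (sigma * sqrt(T)) = -0.00721828
d2 = d1 - sigma * sqrt(T) = -0.12035536
exp(-rT) = 0.99800200; exp(-qT) = 1.00000000
P = K * exp(-rT) * N(-d2) - S_0 * exp(-qT) * N(-d1)
N(-d1) = 0.50287965; N(-d2) = 0.54789918
P = 1.0900 * 0.99800200 * 0.54789918 - 1.0800 * 1.00000000 * 0.50287965 = 0.0529

Answer: Price = 0.0529


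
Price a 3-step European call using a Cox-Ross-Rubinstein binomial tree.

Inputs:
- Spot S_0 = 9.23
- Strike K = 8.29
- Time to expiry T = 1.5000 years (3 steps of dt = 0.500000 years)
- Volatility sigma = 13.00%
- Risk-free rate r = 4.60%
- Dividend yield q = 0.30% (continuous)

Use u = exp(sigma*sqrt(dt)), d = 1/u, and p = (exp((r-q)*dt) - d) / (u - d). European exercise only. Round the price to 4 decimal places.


dt = T/N = 0.500000
u = exp(sigma*sqrt(dt)) = 1.096281; d = 1/u = 0.912175
p = (exp((r-q)*dt) - d) / (u - d) = 0.595080
Discount per step: exp(-r*dt) = 0.977262
Stock lattice S(k, i) with i counting down-moves:
  k=0: S(0,0) = 9.2300
  k=1: S(1,0) = 10.1187; S(1,1) = 8.4194
  k=2: S(2,0) = 11.0929; S(2,1) = 9.2300; S(2,2) = 7.6799
  k=3: S(3,0) = 12.1610; S(3,1) = 10.1187; S(3,2) = 8.4194; S(3,3) = 7.0054
Terminal payoffs V(N, i) = max(S_T - K, 0):
  V(3,0) = 3.870958; V(3,1) = 1.828677; V(3,2) = 0.129371; V(3,3) = 0.000000
Backward induction: V(k, i) = exp(-r*dt) * [p * V(k+1, i) + (1-p) * V(k+1, i+1)].
  V(2,0) = exp(-r*dt) * [p*3.870958 + (1-p)*1.828677] = 2.974784
  V(2,1) = exp(-r*dt) * [p*1.828677 + (1-p)*0.129371] = 1.114659
  V(2,2) = exp(-r*dt) * [p*0.129371 + (1-p)*0.000000] = 0.075236
  V(1,0) = exp(-r*dt) * [p*2.974784 + (1-p)*1.114659] = 2.171069
  V(1,1) = exp(-r*dt) * [p*1.114659 + (1-p)*0.075236] = 0.678001
  V(0,0) = exp(-r*dt) * [p*2.171069 + (1-p)*0.678001] = 1.530877

Answer: Price = V(0,0) = 1.5309


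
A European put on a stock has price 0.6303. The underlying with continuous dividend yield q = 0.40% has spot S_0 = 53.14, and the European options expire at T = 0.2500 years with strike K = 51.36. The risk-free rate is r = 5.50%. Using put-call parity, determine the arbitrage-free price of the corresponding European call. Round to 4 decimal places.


Answer: Call price = 3.0586

Derivation:
Put-call parity: C - P = S_0 * exp(-qT) - K * exp(-rT).
S_0 * exp(-qT) = 53.1400 * 0.99900050 = 53.08688656
K * exp(-rT) = 51.3600 * 0.98634410 = 50.65863295
C = P + S*exp(-qT) - K*exp(-rT)
C = 0.6303 + 53.08688656 - 50.65863295 = 3.0586


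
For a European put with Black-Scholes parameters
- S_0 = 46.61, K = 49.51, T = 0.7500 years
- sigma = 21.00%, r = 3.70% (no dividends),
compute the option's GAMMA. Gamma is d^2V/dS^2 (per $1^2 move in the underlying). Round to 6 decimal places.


Answer: Gamma = 0.046880

Derivation:
d1 = -0.0883734056; d2 = -0.2702387404
phi(d1) = 0.3973874766; exp(-qT) = 1.0000000000; exp(-rT) = 0.9726314943
Gamma = exp(-qT) * phi(d1) / (S * sigma * sqrt(T)) = 1.0000000000 * 0.3973874766 / (46.6100 * 0.2100 * 0.8660254038) = 0.046880


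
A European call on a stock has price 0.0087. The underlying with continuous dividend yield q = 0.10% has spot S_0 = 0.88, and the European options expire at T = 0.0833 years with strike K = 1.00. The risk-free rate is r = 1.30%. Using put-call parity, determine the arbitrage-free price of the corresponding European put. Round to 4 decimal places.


Put-call parity: C - P = S_0 * exp(-qT) - K * exp(-rT).
S_0 * exp(-qT) = 0.8800 * 0.99991670 = 0.87992670
K * exp(-rT) = 1.0000 * 0.99891769 = 0.99891769
P = C - S*exp(-qT) + K*exp(-rT)
P = 0.0087 - 0.87992670 + 0.99891769 = 0.1277

Answer: Put price = 0.1277


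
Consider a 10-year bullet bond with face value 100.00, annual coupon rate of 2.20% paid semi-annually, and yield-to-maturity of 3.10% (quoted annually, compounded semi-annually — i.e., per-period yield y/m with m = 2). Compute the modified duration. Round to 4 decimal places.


Coupon per period c = face * coupon_rate / m = 1.100000
Periods per year m = 2; per-period yield y/m = 0.015500
Number of cashflows N = 20
Cashflows (t years, CF_t, discount factor 1/(1+y/m)^(m*t), PV):
  t = 0.5000: CF_t = 1.100000, DF = 0.984737, PV = 1.083210
  t = 1.0000: CF_t = 1.100000, DF = 0.969706, PV = 1.066677
  t = 1.5000: CF_t = 1.100000, DF = 0.954905, PV = 1.050396
  t = 2.0000: CF_t = 1.100000, DF = 0.940330, PV = 1.034363
  t = 2.5000: CF_t = 1.100000, DF = 0.925977, PV = 1.018575
  t = 3.0000: CF_t = 1.100000, DF = 0.911844, PV = 1.003028
  t = 3.5000: CF_t = 1.100000, DF = 0.897926, PV = 0.987719
  t = 4.0000: CF_t = 1.100000, DF = 0.884220, PV = 0.972643
  t = 4.5000: CF_t = 1.100000, DF = 0.870724, PV = 0.957797
  t = 5.0000: CF_t = 1.100000, DF = 0.857434, PV = 0.943177
  t = 5.5000: CF_t = 1.100000, DF = 0.844347, PV = 0.928781
  t = 6.0000: CF_t = 1.100000, DF = 0.831459, PV = 0.914605
  t = 6.5000: CF_t = 1.100000, DF = 0.818768, PV = 0.900645
  t = 7.0000: CF_t = 1.100000, DF = 0.806271, PV = 0.886898
  t = 7.5000: CF_t = 1.100000, DF = 0.793964, PV = 0.873361
  t = 8.0000: CF_t = 1.100000, DF = 0.781846, PV = 0.860030
  t = 8.5000: CF_t = 1.100000, DF = 0.769912, PV = 0.846903
  t = 9.0000: CF_t = 1.100000, DF = 0.758161, PV = 0.833977
  t = 9.5000: CF_t = 1.100000, DF = 0.746589, PV = 0.821247
  t = 10.0000: CF_t = 101.100000, DF = 0.735193, PV = 74.328026
Price P = sum_t PV_t = 92.312059
First compute Macaulay numerator sum_t t * PV_t:
  t * PV_t at t = 0.5000: 0.541605
  t * PV_t at t = 1.0000: 1.066677
  t * PV_t at t = 1.5000: 1.575593
  t * PV_t at t = 2.0000: 2.068726
  t * PV_t at t = 2.5000: 2.546438
  t * PV_t at t = 3.0000: 3.009084
  t * PV_t at t = 3.5000: 3.457015
  t * PV_t at t = 4.0000: 3.890570
  t * PV_t at t = 4.5000: 4.310085
  t * PV_t at t = 5.0000: 4.715887
  t * PV_t at t = 5.5000: 5.108297
  t * PV_t at t = 6.0000: 5.487630
  t * PV_t at t = 6.5000: 5.854192
  t * PV_t at t = 7.0000: 6.208286
  t * PV_t at t = 7.5000: 6.550207
  t * PV_t at t = 8.0000: 6.880244
  t * PV_t at t = 8.5000: 7.198680
  t * PV_t at t = 9.0000: 7.505791
  t * PV_t at t = 9.5000: 7.801851
  t * PV_t at t = 10.0000: 743.280263
Macaulay duration D = 829.057123 / 92.312059 = 8.981027
Modified duration = D / (1 + y/m) = 8.981027 / (1 + 0.015500) = 8.843946

Answer: Modified duration = 8.8439


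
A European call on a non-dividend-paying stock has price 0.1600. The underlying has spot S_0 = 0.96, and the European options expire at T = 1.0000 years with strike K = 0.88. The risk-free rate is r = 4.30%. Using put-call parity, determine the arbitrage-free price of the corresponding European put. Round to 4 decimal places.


Put-call parity: C - P = S_0 * exp(-qT) - K * exp(-rT).
S_0 * exp(-qT) = 0.9600 * 1.00000000 = 0.96000000
K * exp(-rT) = 0.8800 * 0.95791139 = 0.84296202
P = C - S*exp(-qT) + K*exp(-rT)
P = 0.1600 - 0.96000000 + 0.84296202 = 0.0430

Answer: Put price = 0.0430


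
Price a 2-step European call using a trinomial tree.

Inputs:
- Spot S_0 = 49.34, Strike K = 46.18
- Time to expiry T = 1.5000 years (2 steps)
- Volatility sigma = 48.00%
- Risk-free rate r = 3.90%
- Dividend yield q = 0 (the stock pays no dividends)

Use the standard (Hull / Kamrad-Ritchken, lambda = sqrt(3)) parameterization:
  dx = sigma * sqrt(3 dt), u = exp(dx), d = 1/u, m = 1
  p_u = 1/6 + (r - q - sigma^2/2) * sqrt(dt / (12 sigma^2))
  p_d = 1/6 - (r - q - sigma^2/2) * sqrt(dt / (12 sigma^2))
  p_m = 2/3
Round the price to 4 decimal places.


Answer: Price = V(0,0) = 12.7579

Derivation:
dt = T/N = 0.750000; dx = sigma*sqrt(3*dt) = 0.720000
u = exp(dx) = 2.054433; d = 1/u = 0.486752
p_u = 0.126979, p_m = 0.666667, p_d = 0.206354
Discount per step: exp(-r*dt) = 0.971174
Stock lattice S(k, j) with j the centered position index:
  k=0: S(0,+0) = 49.3400
  k=1: S(1,-1) = 24.0164; S(1,+0) = 49.3400; S(1,+1) = 101.3657
  k=2: S(2,-2) = 11.6900; S(2,-1) = 24.0164; S(2,+0) = 49.3400; S(2,+1) = 101.3657; S(2,+2) = 208.2491
Terminal payoffs V(N, j) = max(S_T - K, 0):
  V(2,-2) = 0.000000; V(2,-1) = 0.000000; V(2,+0) = 3.160000; V(2,+1) = 55.185735; V(2,+2) = 162.069132
Backward induction: V(k, j) = exp(-r*dt) * [p_u * V(k+1, j+1) + p_m * V(k+1, j) + p_d * V(k+1, j-1)]
  V(1,-1) = exp(-r*dt) * [p_u*3.160000 + p_m*0.000000 + p_d*0.000000] = 0.389687
  V(1,+0) = exp(-r*dt) * [p_u*55.185735 + p_m*3.160000 + p_d*0.000000] = 8.851379
  V(1,+1) = exp(-r*dt) * [p_u*162.069132 + p_m*55.185735 + p_d*3.160000] = 56.349410
  V(0,+0) = exp(-r*dt) * [p_u*56.349410 + p_m*8.851379 + p_d*0.389687] = 12.757855


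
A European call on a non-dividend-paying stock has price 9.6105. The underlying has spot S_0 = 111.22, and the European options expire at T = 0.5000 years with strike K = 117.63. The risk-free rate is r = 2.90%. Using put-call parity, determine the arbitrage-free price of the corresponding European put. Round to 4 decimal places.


Answer: Put price = 14.3272

Derivation:
Put-call parity: C - P = S_0 * exp(-qT) - K * exp(-rT).
S_0 * exp(-qT) = 111.2200 * 1.00000000 = 111.22000000
K * exp(-rT) = 117.6300 * 0.98560462 = 115.93667130
P = C - S*exp(-qT) + K*exp(-rT)
P = 9.6105 - 111.22000000 + 115.93667130 = 14.3272


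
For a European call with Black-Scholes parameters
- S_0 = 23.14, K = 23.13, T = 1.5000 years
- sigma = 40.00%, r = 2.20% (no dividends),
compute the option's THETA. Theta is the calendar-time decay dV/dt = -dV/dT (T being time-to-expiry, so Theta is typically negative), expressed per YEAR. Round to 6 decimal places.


Answer: Theta = -1.646993

Derivation:
d1 = 0.3131922597; d2 = -0.1767056889
phi(d1) = 0.3798483332; exp(-qT) = 1.0000000000; exp(-rT) = 0.9675385596
Theta = -S*exp(-qT)*phi(d1)*sigma/(2*sqrt(T)) - r*K*exp(-rT)*N(d2) + q*S*exp(-qT)*N(d1)
N(d1) = 0.6229327006; N(d2) = 0.4298697861; sqrt(T) = 1.2247448714
Term 1 = -23.1400 * 1.0000000000 * 0.3798483332 * 0.4000 / (2 * 1.2247448714) = -1.4353504367
Term 2 = -0.0220 * 23.1300 * 0.9675385596 * 0.4298697861 = -0.2116428090
Term 3 = 0 (no dividend yield, q = 0)
Theta = -1.4353504367 + (-0.2116428090) + (0.0000000000) = -1.646993


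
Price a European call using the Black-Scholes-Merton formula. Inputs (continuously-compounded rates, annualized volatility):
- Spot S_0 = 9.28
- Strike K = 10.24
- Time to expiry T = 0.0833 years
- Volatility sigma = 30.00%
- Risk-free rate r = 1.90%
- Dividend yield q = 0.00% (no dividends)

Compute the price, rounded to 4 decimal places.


Answer: Price = 0.0557

Derivation:
d1 = (ln(S/K) + (r - q + 0.5*sigma^2) * T) / (sigma * sqrt(T)) = -1.07534375
d2 = d1 - sigma * sqrt(T) = -1.16192896
exp(-rT) = 0.99841855; exp(-qT) = 1.00000000
C = S_0 * exp(-qT) * N(d1) - K * exp(-rT) * N(d2)
N(d1) = 0.14111043; N(d2) = 0.12263216
C = 9.2800 * 1.00000000 * 0.14111043 - 10.2400 * 0.99841855 * 0.12263216 = 0.0557


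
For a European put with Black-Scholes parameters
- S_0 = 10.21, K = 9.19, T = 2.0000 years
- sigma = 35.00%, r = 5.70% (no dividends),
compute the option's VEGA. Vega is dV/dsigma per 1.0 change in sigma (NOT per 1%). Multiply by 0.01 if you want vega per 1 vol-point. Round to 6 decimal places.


Answer: Vega = 4.538730

Derivation:
d1 = 0.6904426903; d2 = 0.1954679434
phi(d1) = 0.3143355958; exp(-qT) = 1.0000000000; exp(-rT) = 0.8922579559
Vega = S * exp(-qT) * phi(d1) * sqrt(T) = 10.2100 * 1.0000000000 * 0.3143355958 * 1.4142135624 = 4.538730


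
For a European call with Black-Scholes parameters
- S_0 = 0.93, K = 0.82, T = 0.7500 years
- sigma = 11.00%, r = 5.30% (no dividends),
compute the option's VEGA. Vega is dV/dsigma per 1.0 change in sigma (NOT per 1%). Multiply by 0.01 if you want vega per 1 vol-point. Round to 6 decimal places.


Answer: Vega = 0.065168

Derivation:
d1 = 1.7862980708; d2 = 1.6910352764
phi(d1) = 0.0809139583; exp(-qT) = 1.0000000000; exp(-rT) = 0.9610296665
Vega = S * exp(-qT) * phi(d1) * sqrt(T) = 0.9300 * 1.0000000000 * 0.0809139583 * 0.8660254038 = 0.065168


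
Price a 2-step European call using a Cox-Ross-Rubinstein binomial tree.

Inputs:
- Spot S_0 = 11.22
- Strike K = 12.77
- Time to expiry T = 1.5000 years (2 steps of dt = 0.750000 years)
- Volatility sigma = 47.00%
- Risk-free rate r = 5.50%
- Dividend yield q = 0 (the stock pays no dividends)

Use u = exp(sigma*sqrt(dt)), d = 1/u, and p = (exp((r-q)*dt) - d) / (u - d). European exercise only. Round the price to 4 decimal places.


Answer: Price = V(0,0) = 2.3404

Derivation:
dt = T/N = 0.750000
u = exp(sigma*sqrt(dt)) = 1.502352; d = 1/u = 0.665623
p = (exp((r-q)*dt) - d) / (u - d) = 0.449954
Discount per step: exp(-r*dt) = 0.959589
Stock lattice S(k, i) with i counting down-moves:
  k=0: S(0,0) = 11.2200
  k=1: S(1,0) = 16.8564; S(1,1) = 7.4683
  k=2: S(2,0) = 25.3242; S(2,1) = 11.2200; S(2,2) = 4.9711
Terminal payoffs V(N, i) = max(S_T - K, 0):
  V(2,0) = 12.554233; V(2,1) = 0.000000; V(2,2) = 0.000000
Backward induction: V(k, i) = exp(-r*dt) * [p * V(k+1, i) + (1-p) * V(k+1, i+1)].
  V(1,0) = exp(-r*dt) * [p*12.554233 + (1-p)*0.000000] = 5.420554
  V(1,1) = exp(-r*dt) * [p*0.000000 + (1-p)*0.000000] = 0.000000
  V(0,0) = exp(-r*dt) * [p*5.420554 + (1-p)*0.000000] = 2.340438


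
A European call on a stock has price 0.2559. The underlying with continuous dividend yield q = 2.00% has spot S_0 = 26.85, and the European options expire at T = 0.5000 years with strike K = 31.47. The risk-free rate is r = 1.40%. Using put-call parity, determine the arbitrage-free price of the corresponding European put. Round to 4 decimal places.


Put-call parity: C - P = S_0 * exp(-qT) - K * exp(-rT).
S_0 * exp(-qT) = 26.8500 * 0.99004983 = 26.58283804
K * exp(-rT) = 31.4700 * 0.99302444 = 31.25047922
P = C - S*exp(-qT) + K*exp(-rT)
P = 0.2559 - 26.58283804 + 31.25047922 = 4.9235

Answer: Put price = 4.9235


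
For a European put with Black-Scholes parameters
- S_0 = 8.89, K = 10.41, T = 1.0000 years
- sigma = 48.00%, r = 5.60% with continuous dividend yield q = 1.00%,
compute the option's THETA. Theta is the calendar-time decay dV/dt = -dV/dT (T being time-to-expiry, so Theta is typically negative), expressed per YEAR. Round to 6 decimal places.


d1 = 0.0070003477; d2 = -0.4729996523
phi(d1) = 0.3989325055; exp(-qT) = 0.9900498337; exp(-rT) = 0.9455391359
Theta = -S*exp(-qT)*phi(d1)*sigma/(2*sqrt(T)) + r*K*exp(-rT)*N(-d2) - q*S*exp(-qT)*N(-d1)
N(-d1) = 0.4972072881; N(-d2) = 0.6818932864; sqrt(T) = 1.0000000000
Term 1 = -8.8900 * 0.9900498337 * 0.3989325055 * 0.4800 / (2 * 1.0000000000) = -0.8426931864
Term 2 = 0.0560 * 10.4100 * 0.9455391359 * 0.6818932864 = 0.3758674176
Term 3 = -0.0100 * 8.8900 * 0.9900498337 * 0.4972072881 = -0.0437619134
Theta = -0.8426931864 + (0.3758674176) + (-0.0437619134) = -0.510588

Answer: Theta = -0.510588


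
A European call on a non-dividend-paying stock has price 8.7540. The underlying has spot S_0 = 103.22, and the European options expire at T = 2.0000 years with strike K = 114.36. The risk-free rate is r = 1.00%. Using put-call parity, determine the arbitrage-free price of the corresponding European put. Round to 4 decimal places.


Answer: Put price = 17.6295

Derivation:
Put-call parity: C - P = S_0 * exp(-qT) - K * exp(-rT).
S_0 * exp(-qT) = 103.2200 * 1.00000000 = 103.22000000
K * exp(-rT) = 114.3600 * 0.98019867 = 112.09552028
P = C - S*exp(-qT) + K*exp(-rT)
P = 8.7540 - 103.22000000 + 112.09552028 = 17.6295


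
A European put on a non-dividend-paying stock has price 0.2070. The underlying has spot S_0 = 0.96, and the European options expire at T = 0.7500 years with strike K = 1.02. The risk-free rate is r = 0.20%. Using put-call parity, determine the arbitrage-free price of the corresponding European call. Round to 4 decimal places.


Put-call parity: C - P = S_0 * exp(-qT) - K * exp(-rT).
S_0 * exp(-qT) = 0.9600 * 1.00000000 = 0.96000000
K * exp(-rT) = 1.0200 * 0.99850112 = 1.01847115
C = P + S*exp(-qT) - K*exp(-rT)
C = 0.2070 + 0.96000000 - 1.01847115 = 0.1485

Answer: Call price = 0.1485


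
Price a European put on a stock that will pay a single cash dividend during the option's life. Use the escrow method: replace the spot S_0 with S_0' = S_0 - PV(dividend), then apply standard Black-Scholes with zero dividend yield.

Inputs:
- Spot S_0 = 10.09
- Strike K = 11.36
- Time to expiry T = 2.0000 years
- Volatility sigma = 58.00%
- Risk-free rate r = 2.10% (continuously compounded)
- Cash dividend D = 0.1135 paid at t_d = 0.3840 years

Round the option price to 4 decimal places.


Answer: Price = 3.7969

Derivation:
PV(D) = D * exp(-r * t_d) = 0.1135 * 0.99196843 = 0.11258842
S_0' = S_0 - PV(D) = 10.0900 - 0.11258842 = 9.97741158
d1 = (ln(S_0'/K) + (r + sigma^2/2)*T) / (sigma*sqrt(T)) = 0.30311142
d2 = d1 - sigma*sqrt(T) = -0.51713245
exp(-rT) = 0.95886978
N(-d1) = 0.38090248; N(-d2) = 0.69746815
P = K * exp(-rT) * N(-d2) - S_0' * N(-d1) = 11.3600 * 0.95886978 * 0.69746815 - 9.97741158 * 0.38090248 = 3.7969


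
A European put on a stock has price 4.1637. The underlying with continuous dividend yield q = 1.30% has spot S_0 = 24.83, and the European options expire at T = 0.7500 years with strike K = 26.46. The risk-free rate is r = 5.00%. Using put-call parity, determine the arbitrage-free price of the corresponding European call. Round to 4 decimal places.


Answer: Call price = 3.2667

Derivation:
Put-call parity: C - P = S_0 * exp(-qT) - K * exp(-rT).
S_0 * exp(-qT) = 24.8300 * 0.99029738 = 24.58908387
K * exp(-rT) = 26.4600 * 0.96319442 = 25.48612429
C = P + S*exp(-qT) - K*exp(-rT)
C = 4.1637 + 24.58908387 - 25.48612429 = 3.2667


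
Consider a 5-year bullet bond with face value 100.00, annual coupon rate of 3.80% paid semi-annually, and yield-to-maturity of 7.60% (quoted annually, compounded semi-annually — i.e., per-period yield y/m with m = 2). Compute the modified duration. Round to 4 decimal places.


Answer: Modified duration = 4.3901

Derivation:
Coupon per period c = face * coupon_rate / m = 1.900000
Periods per year m = 2; per-period yield y/m = 0.038000
Number of cashflows N = 10
Cashflows (t years, CF_t, discount factor 1/(1+y/m)^(m*t), PV):
  t = 0.5000: CF_t = 1.900000, DF = 0.963391, PV = 1.830443
  t = 1.0000: CF_t = 1.900000, DF = 0.928122, PV = 1.763433
  t = 1.5000: CF_t = 1.900000, DF = 0.894145, PV = 1.698875
  t = 2.0000: CF_t = 1.900000, DF = 0.861411, PV = 1.636682
  t = 2.5000: CF_t = 1.900000, DF = 0.829876, PV = 1.576764
  t = 3.0000: CF_t = 1.900000, DF = 0.799495, PV = 1.519041
  t = 3.5000: CF_t = 1.900000, DF = 0.770227, PV = 1.463431
  t = 4.0000: CF_t = 1.900000, DF = 0.742030, PV = 1.409856
  t = 4.5000: CF_t = 1.900000, DF = 0.714865, PV = 1.358243
  t = 5.0000: CF_t = 101.900000, DF = 0.688694, PV = 70.177945
Price P = sum_t PV_t = 84.434713
First compute Macaulay numerator sum_t t * PV_t:
  t * PV_t at t = 0.5000: 0.915222
  t * PV_t at t = 1.0000: 1.763433
  t * PV_t at t = 1.5000: 2.548313
  t * PV_t at t = 2.0000: 3.273363
  t * PV_t at t = 2.5000: 3.941911
  t * PV_t at t = 3.0000: 4.557123
  t * PV_t at t = 3.5000: 5.122007
  t * PV_t at t = 4.0000: 5.639424
  t * PV_t at t = 4.5000: 6.112093
  t * PV_t at t = 5.0000: 350.889727
Macaulay duration D = 384.762615 / 84.434713 = 4.556925
Modified duration = D / (1 + y/m) = 4.556925 / (1 + 0.038000) = 4.390101


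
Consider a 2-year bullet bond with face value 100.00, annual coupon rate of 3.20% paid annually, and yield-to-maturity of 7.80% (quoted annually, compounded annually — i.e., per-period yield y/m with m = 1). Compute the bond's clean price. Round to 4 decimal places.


Coupon per period c = face * coupon_rate / m = 3.200000
Periods per year m = 1; per-period yield y/m = 0.078000
Number of cashflows N = 2
Cashflows (t years, CF_t, discount factor 1/(1+y/m)^(m*t), PV):
  t = 1.0000: CF_t = 3.200000, DF = 0.927644, PV = 2.968460
  t = 2.0000: CF_t = 103.200000, DF = 0.860523, PV = 88.805973
Price P = sum_t PV_t = 91.774433

Answer: Price = 91.7744


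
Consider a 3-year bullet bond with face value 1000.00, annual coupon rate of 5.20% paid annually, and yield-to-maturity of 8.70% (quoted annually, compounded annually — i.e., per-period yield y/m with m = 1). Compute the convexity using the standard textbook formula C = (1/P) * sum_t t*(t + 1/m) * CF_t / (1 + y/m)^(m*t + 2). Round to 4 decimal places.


Coupon per period c = face * coupon_rate / m = 52.000000
Periods per year m = 1; per-period yield y/m = 0.087000
Number of cashflows N = 3
Cashflows (t years, CF_t, discount factor 1/(1+y/m)^(m*t), PV):
  t = 1.0000: CF_t = 52.000000, DF = 0.919963, PV = 47.838086
  t = 2.0000: CF_t = 52.000000, DF = 0.846332, PV = 44.009279
  t = 3.0000: CF_t = 1052.000000, DF = 0.778595, PV = 819.081482
Price P = sum_t PV_t = 910.928848
Convexity numerator sum_t t*(t + 1/m) * CF_t / (1+y/m)^(m*t + 2):
  t = 1.0000: term = 80.973835
  t = 2.0000: term = 223.478845
  t = 3.0000: term = 8318.581300
Convexity = (1/P) * sum = 8623.033979 / 910.928848 = 9.466199

Answer: Convexity = 9.4662


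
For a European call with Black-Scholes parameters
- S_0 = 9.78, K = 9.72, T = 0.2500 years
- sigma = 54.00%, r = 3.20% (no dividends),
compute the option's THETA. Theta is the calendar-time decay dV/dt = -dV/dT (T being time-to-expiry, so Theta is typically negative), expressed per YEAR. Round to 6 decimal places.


Answer: Theta = -2.214340

Derivation:
d1 = 0.1874217243; d2 = -0.0825782757
phi(d1) = 0.3919966502; exp(-qT) = 1.0000000000; exp(-rT) = 0.9920319148
Theta = -S*exp(-qT)*phi(d1)*sigma/(2*sqrt(T)) - r*K*exp(-rT)*N(d2) + q*S*exp(-qT)*N(d1)
N(d1) = 0.5743350046; N(d2) = 0.4670934379; sqrt(T) = 0.5000000000
Term 1 = -9.7800 * 1.0000000000 * 0.3919966502 * 0.5400 / (2 * 0.5000000000) = -2.0702127090
Term 2 = -0.0320 * 9.7200 * 0.9920319148 * 0.4670934379 = -0.1441271017
Term 3 = 0 (no dividend yield, q = 0)
Theta = -2.0702127090 + (-0.1441271017) + (0.0000000000) = -2.214340


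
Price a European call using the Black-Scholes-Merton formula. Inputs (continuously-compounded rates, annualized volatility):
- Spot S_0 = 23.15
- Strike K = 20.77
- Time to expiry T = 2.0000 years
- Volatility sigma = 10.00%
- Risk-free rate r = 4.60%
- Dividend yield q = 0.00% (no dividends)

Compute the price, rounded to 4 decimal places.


d1 = (ln(S/K) + (r - q + 0.5*sigma^2) * T) / (sigma * sqrt(T)) = 1.48835472
d2 = d1 - sigma * sqrt(T) = 1.34693336
exp(-rT) = 0.91210515; exp(-qT) = 1.00000000
C = S_0 * exp(-qT) * N(d1) - K * exp(-rT) * N(d2)
N(d1) = 0.93167131; N(d2) = 0.91099915
C = 23.1500 * 1.00000000 * 0.93167131 - 20.7700 * 0.91210515 * 0.91099915 = 4.3098

Answer: Price = 4.3098


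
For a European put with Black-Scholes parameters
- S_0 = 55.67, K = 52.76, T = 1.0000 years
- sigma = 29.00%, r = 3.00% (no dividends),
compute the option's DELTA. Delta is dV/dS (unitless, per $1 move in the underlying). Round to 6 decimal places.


d1 = 0.4335795667; d2 = 0.1435795667
phi(d1) = 0.3631518715; exp(-qT) = 1.0000000000; exp(-rT) = 0.9704455335
N(-d1) = 0.3322968877
Delta = -exp(-qT) * N(-d1) = -1.0000000000 * 0.3322968877 = -0.332297

Answer: Delta = -0.332297


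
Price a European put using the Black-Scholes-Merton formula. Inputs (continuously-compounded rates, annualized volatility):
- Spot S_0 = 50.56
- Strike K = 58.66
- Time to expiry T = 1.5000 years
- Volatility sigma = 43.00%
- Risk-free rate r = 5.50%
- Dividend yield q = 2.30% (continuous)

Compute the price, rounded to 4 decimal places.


Answer: Price = 13.4562

Derivation:
d1 = (ln(S/K) + (r - q + 0.5*sigma^2) * T) / (sigma * sqrt(T)) = 0.07230302
d2 = d1 - sigma * sqrt(T) = -0.45433727
exp(-rT) = 0.92081144; exp(-qT) = 0.96608834
P = K * exp(-rT) * N(-d2) - S_0 * exp(-qT) * N(-d1)
N(-d1) = 0.47118038; N(-d2) = 0.67520695
P = 58.6600 * 0.92081144 * 0.67520695 - 50.5600 * 0.96608834 * 0.47118038 = 13.4562


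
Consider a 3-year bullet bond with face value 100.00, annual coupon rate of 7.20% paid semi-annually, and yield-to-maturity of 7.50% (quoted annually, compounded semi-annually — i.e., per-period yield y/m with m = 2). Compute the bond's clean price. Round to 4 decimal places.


Answer: Price = 99.2072

Derivation:
Coupon per period c = face * coupon_rate / m = 3.600000
Periods per year m = 2; per-period yield y/m = 0.037500
Number of cashflows N = 6
Cashflows (t years, CF_t, discount factor 1/(1+y/m)^(m*t), PV):
  t = 0.5000: CF_t = 3.600000, DF = 0.963855, PV = 3.469880
  t = 1.0000: CF_t = 3.600000, DF = 0.929017, PV = 3.344462
  t = 1.5000: CF_t = 3.600000, DF = 0.895438, PV = 3.223578
  t = 2.0000: CF_t = 3.600000, DF = 0.863073, PV = 3.107063
  t = 2.5000: CF_t = 3.600000, DF = 0.831878, PV = 2.994760
  t = 3.0000: CF_t = 103.600000, DF = 0.801810, PV = 83.067497
Price P = sum_t PV_t = 99.207239


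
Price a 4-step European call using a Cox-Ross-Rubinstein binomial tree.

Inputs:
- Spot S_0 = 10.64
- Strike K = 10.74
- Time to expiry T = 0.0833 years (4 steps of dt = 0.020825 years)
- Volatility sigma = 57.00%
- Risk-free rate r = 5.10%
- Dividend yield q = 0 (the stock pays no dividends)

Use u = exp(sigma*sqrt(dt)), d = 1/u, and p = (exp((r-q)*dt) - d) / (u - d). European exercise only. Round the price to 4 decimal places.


Answer: Price = V(0,0) = 0.6480

Derivation:
dt = T/N = 0.020825
u = exp(sigma*sqrt(dt)) = 1.085734; d = 1/u = 0.921036
p = (exp((r-q)*dt) - d) / (u - d) = 0.485900
Discount per step: exp(-r*dt) = 0.998938
Stock lattice S(k, i) with i counting down-moves:
  k=0: S(0,0) = 10.6400
  k=1: S(1,0) = 11.5522; S(1,1) = 9.7998
  k=2: S(2,0) = 12.5426; S(2,1) = 10.6400; S(2,2) = 9.0260
  k=3: S(3,0) = 13.6179; S(3,1) = 11.5522; S(3,2) = 9.7998; S(3,3) = 8.3133
  k=4: S(4,0) = 14.7855; S(4,1) = 12.5426; S(4,2) = 10.6400; S(4,3) = 9.0260; S(4,4) = 7.6568
Terminal payoffs V(N, i) = max(S_T - K, 0):
  V(4,0) = 4.045461; V(4,1) = 1.802619; V(4,2) = 0.000000; V(4,3) = 0.000000; V(4,4) = 0.000000
Backward induction: V(k, i) = exp(-r*dt) * [p * V(k+1, i) + (1-p) * V(k+1, i+1)].
  V(3,0) = exp(-r*dt) * [p*4.045461 + (1-p)*1.802619] = 2.889345
  V(3,1) = exp(-r*dt) * [p*1.802619 + (1-p)*0.000000] = 0.874962
  V(3,2) = exp(-r*dt) * [p*0.000000 + (1-p)*0.000000] = 0.000000
  V(3,3) = exp(-r*dt) * [p*0.000000 + (1-p)*0.000000] = 0.000000
  V(2,0) = exp(-r*dt) * [p*2.889345 + (1-p)*0.874962] = 1.851782
  V(2,1) = exp(-r*dt) * [p*0.874962 + (1-p)*0.000000] = 0.424693
  V(2,2) = exp(-r*dt) * [p*0.000000 + (1-p)*0.000000] = 0.000000
  V(1,0) = exp(-r*dt) * [p*1.851782 + (1-p)*0.424693] = 1.116928
  V(1,1) = exp(-r*dt) * [p*0.424693 + (1-p)*0.000000] = 0.206139
  V(0,0) = exp(-r*dt) * [p*1.116928 + (1-p)*0.206139] = 0.648003


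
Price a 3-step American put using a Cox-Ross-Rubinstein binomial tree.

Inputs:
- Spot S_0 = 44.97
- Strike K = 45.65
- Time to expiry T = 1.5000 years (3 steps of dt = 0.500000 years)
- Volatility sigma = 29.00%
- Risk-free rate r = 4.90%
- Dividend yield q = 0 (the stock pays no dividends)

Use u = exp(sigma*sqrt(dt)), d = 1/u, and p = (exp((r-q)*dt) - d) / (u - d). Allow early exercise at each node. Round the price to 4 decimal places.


Answer: Price = V(0,0) = 5.6859

Derivation:
dt = T/N = 0.500000
u = exp(sigma*sqrt(dt)) = 1.227600; d = 1/u = 0.814598
p = (exp((r-q)*dt) - d) / (u - d) = 0.508968
Discount per step: exp(-r*dt) = 0.975798
Stock lattice S(k, i) with i counting down-moves:
  k=0: S(0,0) = 44.9700
  k=1: S(1,0) = 55.2052; S(1,1) = 36.6325
  k=2: S(2,0) = 67.7699; S(2,1) = 44.9700; S(2,2) = 29.8407
  k=3: S(3,0) = 83.1943; S(3,1) = 55.2052; S(3,2) = 36.6325; S(3,3) = 24.3082
Terminal payoffs V(N, i) = max(K - S_T, 0):
  V(3,0) = 0.000000; V(3,1) = 0.000000; V(3,2) = 9.017544; V(3,3) = 21.341825
Backward induction: V(k, i) = exp(-r*dt) * [p * V(k+1, i) + (1-p) * V(k+1, i+1)]; then take max(V_cont, immediate exercise) for American.
  V(2,0) = exp(-r*dt) * [p*0.000000 + (1-p)*0.000000] = 0.000000; exercise = 0.000000; V(2,0) = max -> 0.000000
  V(2,1) = exp(-r*dt) * [p*0.000000 + (1-p)*9.017544] = 4.320737; exercise = 0.680000; V(2,1) = max -> 4.320737
  V(2,2) = exp(-r*dt) * [p*9.017544 + (1-p)*21.341825] = 14.704452; exercise = 15.809287; V(2,2) = max -> 15.809287
  V(1,0) = exp(-r*dt) * [p*0.000000 + (1-p)*4.320737] = 2.070272; exercise = 0.000000; V(1,0) = max -> 2.070272
  V(1,1) = exp(-r*dt) * [p*4.320737 + (1-p)*15.809287] = 9.720879; exercise = 9.017544; V(1,1) = max -> 9.720879
  V(0,0) = exp(-r*dt) * [p*2.070272 + (1-p)*9.720879] = 5.685939; exercise = 0.680000; V(0,0) = max -> 5.685939


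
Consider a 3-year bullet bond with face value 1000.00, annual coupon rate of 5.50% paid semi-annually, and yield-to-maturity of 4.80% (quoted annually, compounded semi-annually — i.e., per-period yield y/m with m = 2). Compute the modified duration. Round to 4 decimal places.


Answer: Modified duration = 2.7426

Derivation:
Coupon per period c = face * coupon_rate / m = 27.500000
Periods per year m = 2; per-period yield y/m = 0.024000
Number of cashflows N = 6
Cashflows (t years, CF_t, discount factor 1/(1+y/m)^(m*t), PV):
  t = 0.5000: CF_t = 27.500000, DF = 0.976562, PV = 26.855469
  t = 1.0000: CF_t = 27.500000, DF = 0.953674, PV = 26.226044
  t = 1.5000: CF_t = 27.500000, DF = 0.931323, PV = 25.611371
  t = 2.0000: CF_t = 27.500000, DF = 0.909495, PV = 25.011104
  t = 2.5000: CF_t = 27.500000, DF = 0.888178, PV = 24.424907
  t = 3.0000: CF_t = 1027.500000, DF = 0.867362, PV = 891.214186
Price P = sum_t PV_t = 1019.343080
First compute Macaulay numerator sum_t t * PV_t:
  t * PV_t at t = 0.5000: 13.427734
  t * PV_t at t = 1.0000: 26.226044
  t * PV_t at t = 1.5000: 38.417056
  t * PV_t at t = 2.0000: 50.022209
  t * PV_t at t = 2.5000: 61.062266
  t * PV_t at t = 3.0000: 2673.642557
Macaulay duration D = 2862.797867 / 1019.343080 = 2.808473
Modified duration = D / (1 + y/m) = 2.808473 / (1 + 0.024000) = 2.742650


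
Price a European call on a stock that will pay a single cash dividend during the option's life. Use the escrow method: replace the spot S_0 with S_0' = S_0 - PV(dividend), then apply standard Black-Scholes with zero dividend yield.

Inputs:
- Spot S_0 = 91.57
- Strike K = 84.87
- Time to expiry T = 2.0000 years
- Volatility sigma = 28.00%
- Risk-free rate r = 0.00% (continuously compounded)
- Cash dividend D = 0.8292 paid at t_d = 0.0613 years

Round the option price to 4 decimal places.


PV(D) = D * exp(-r * t_d) = 0.8292 * 1.00000000 = 0.82920000
S_0' = S_0 - PV(D) = 91.5700 - 0.82920000 = 90.74080000
d1 = (ln(S_0'/K) + (r + sigma^2/2)*T) / (sigma*sqrt(T)) = 0.36690361
d2 = d1 - sigma*sqrt(T) = -0.02907619
exp(-rT) = 1.00000000
N(d1) = 0.64315454; N(d2) = 0.48840191
C = S_0' * N(d1) - K * exp(-rT) * N(d2) = 90.74080000 * 0.64315454 - 84.8700 * 1.00000000 * 0.48840191 = 16.9097

Answer: Price = 16.9097


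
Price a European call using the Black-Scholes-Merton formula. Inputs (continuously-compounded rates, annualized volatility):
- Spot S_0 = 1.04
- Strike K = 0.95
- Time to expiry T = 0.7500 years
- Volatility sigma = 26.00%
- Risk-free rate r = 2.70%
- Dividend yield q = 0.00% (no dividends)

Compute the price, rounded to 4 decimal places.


Answer: Price = 0.1533

Derivation:
d1 = (ln(S/K) + (r - q + 0.5*sigma^2) * T) / (sigma * sqrt(T)) = 0.60450353
d2 = d1 - sigma * sqrt(T) = 0.37933692
exp(-rT) = 0.97995365; exp(-qT) = 1.00000000
C = S_0 * exp(-qT) * N(d1) - K * exp(-rT) * N(d2)
N(d1) = 0.72724554; N(d2) = 0.64778116
C = 1.0400 * 1.00000000 * 0.72724554 - 0.9500 * 0.97995365 * 0.64778116 = 0.1533


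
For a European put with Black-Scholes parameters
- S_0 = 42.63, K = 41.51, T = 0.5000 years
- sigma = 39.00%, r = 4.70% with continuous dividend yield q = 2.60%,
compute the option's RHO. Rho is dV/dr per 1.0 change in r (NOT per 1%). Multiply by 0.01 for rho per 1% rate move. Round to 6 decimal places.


Answer: Rho = -10.162900

Derivation:
d1 = 0.2725039726; d2 = -0.0032676720
phi(d1) = 0.3844014842; exp(-qT) = 0.9870841350; exp(-rT) = 0.9767739747
N(-d2) = 0.5013036102
Rho = -K*T*exp(-rT)*N(-d2) = -41.5100 * 0.5000 * 0.9767739747 * 0.5013036102 = -10.162900


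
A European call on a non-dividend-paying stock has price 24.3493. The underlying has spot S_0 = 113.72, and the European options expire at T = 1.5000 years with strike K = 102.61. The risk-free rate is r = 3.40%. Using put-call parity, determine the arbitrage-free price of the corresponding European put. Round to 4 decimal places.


Put-call parity: C - P = S_0 * exp(-qT) - K * exp(-rT).
S_0 * exp(-qT) = 113.7200 * 1.00000000 = 113.72000000
K * exp(-rT) = 102.6100 * 0.95027867 = 97.50809438
P = C - S*exp(-qT) + K*exp(-rT)
P = 24.3493 - 113.72000000 + 97.50809438 = 8.1374

Answer: Put price = 8.1374


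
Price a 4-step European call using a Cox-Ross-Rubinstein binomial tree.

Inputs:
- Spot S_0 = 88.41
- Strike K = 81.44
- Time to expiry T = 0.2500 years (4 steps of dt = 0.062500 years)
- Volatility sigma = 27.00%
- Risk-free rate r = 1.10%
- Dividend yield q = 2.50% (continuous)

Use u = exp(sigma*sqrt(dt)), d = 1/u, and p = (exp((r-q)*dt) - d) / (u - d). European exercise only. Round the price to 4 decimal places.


dt = T/N = 0.062500
u = exp(sigma*sqrt(dt)) = 1.069830; d = 1/u = 0.934728
p = (exp((r-q)*dt) - d) / (u - d) = 0.476658
Discount per step: exp(-r*dt) = 0.999313
Stock lattice S(k, i) with i counting down-moves:
  k=0: S(0,0) = 88.4100
  k=1: S(1,0) = 94.5837; S(1,1) = 82.6393
  k=2: S(2,0) = 101.1885; S(2,1) = 88.4100; S(2,2) = 77.2452
  k=3: S(3,0) = 108.2545; S(3,1) = 94.5837; S(3,2) = 82.6393; S(3,3) = 72.2033
  k=4: S(4,0) = 115.8140; S(4,1) = 101.1885; S(4,2) = 88.4100; S(4,3) = 77.2452; S(4,4) = 67.4904
Terminal payoffs V(N, i) = max(S_T - K, 0):
  V(4,0) = 34.373957; V(4,1) = 19.748497; V(4,2) = 6.970000; V(4,3) = 0.000000; V(4,4) = 0.000000
Backward induction: V(k, i) = exp(-r*dt) * [p * V(k+1, i) + (1-p) * V(k+1, i+1)].
  V(3,0) = exp(-r*dt) * [p*34.373957 + (1-p)*19.748497] = 26.701471
  V(3,1) = exp(-r*dt) * [p*19.748497 + (1-p)*6.970000] = 13.051992
  V(3,2) = exp(-r*dt) * [p*6.970000 + (1-p)*0.000000] = 3.320021
  V(3,3) = exp(-r*dt) * [p*0.000000 + (1-p)*0.000000] = 0.000000
  V(2,0) = exp(-r*dt) * [p*26.701471 + (1-p)*13.051992] = 19.544680
  V(2,1) = exp(-r*dt) * [p*13.051992 + (1-p)*3.320021] = 7.953370
  V(2,2) = exp(-r*dt) * [p*3.320021 + (1-p)*0.000000] = 1.581426
  V(1,0) = exp(-r*dt) * [p*19.544680 + (1-p)*7.953370] = 13.469193
  V(1,1) = exp(-r*dt) * [p*7.953370 + (1-p)*1.581426] = 4.615488
  V(0,0) = exp(-r*dt) * [p*13.469193 + (1-p)*4.615488] = 8.829602

Answer: Price = V(0,0) = 8.8296
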